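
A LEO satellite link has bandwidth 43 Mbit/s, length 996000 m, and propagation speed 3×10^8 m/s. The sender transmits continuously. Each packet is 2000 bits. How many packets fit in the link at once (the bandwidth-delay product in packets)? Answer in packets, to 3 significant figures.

71.4 packets

Propagation delay = 996000 / 300000000 = 0.00332 s.
BDP = R × t_prop = 43000000 × 0.00332 = 142760 bits.
In packets of 2000 bits: 71.4 packets.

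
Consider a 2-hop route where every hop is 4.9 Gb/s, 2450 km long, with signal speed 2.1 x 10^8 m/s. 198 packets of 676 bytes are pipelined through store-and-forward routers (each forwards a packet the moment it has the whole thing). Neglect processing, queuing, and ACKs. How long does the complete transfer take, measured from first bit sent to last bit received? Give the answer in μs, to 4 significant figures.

23550 μs

Per-hop transmission t_tx = L/R = 5408/4900000000 = 1.10367 μs.
Per-hop propagation t_prop = 2450000/210000000 = 11666.7 μs.
Pipeline fill: first packet needs 2·t_tx to clear all hops; remaining 197 packets each add one t_tx.
Total = (2+198-1)·t_tx + 2·t_prop = 199·1.10367 + 2·11666.7 = 23550 μs.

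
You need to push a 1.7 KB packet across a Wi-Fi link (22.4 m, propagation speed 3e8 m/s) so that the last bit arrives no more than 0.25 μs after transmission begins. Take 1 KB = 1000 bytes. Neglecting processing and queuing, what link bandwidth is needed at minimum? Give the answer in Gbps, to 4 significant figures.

L = 13600 bits.
Propagation delay = 22.4 / 300000000 = 0.0746667 μs.
Transmission budget = 0.25 − 0.0746667 = 0.175333 μs.
R ≥ L / t_tx = 13600 bits / 1.75333e-07 s = 77.57 Gbps.

77.57 Gbps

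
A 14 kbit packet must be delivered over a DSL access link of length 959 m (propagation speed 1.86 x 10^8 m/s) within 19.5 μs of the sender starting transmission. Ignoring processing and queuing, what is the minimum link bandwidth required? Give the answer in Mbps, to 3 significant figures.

Propagation delay = 959 / 186000000 = 5.15591 μs.
Transmission budget = 19.5 − 5.15591 = 14.3441 μs.
R ≥ L / t_tx = 14000 bits / 1.43441e-05 s = 976 Mbps.

976 Mbps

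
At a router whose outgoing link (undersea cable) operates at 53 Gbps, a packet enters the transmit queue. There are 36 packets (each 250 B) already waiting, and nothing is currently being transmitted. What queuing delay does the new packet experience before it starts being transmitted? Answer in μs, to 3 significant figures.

1.36 μs

Each queued packet: L/R = 2000/53000000000 = 0.0377358 μs.
36 queued → 1.35849 μs.
Queuing delay = 1.36 μs.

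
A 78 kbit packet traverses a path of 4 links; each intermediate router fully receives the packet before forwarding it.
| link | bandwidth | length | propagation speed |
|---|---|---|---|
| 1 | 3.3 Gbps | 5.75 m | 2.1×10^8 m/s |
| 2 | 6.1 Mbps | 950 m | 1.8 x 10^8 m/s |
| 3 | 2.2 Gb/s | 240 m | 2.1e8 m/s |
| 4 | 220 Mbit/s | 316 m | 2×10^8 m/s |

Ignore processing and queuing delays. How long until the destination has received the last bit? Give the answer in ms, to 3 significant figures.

13.2 ms

L = 78000 bits.
Transmission delays (L/R per hop): 0.0236364, 12.7869, 0.0354545, 0.354545 ms; sum = 13.2005 ms.
Propagation delays (d/s per hop): 2.7381e-05, 0.00527778, 0.00114286, 0.00158 ms; sum = 0.00802802 ms.
End-to-end = 13.2 ms.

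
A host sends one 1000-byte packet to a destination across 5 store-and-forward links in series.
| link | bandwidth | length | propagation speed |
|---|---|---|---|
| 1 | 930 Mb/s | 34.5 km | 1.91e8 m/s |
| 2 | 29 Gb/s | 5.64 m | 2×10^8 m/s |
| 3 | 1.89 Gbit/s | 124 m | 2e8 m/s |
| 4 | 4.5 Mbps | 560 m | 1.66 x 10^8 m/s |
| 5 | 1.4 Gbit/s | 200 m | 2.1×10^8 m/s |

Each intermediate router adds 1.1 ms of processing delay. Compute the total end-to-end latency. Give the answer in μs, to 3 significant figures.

6380 μs

L = 1000 × 8 = 8000 bits.
Transmission delays (L/R per hop): 8.60215, 0.275862, 4.2328, 1777.78, 5.71429 μs; sum = 1796.6 μs.
Propagation delays (d/s per hop): 180.628, 0.0282, 0.62, 3.37349, 0.952381 μs; sum = 185.602 μs.
Processing at 4 router(s): 4 × 1.1 ms = 4400 μs.
End-to-end = 6380 μs.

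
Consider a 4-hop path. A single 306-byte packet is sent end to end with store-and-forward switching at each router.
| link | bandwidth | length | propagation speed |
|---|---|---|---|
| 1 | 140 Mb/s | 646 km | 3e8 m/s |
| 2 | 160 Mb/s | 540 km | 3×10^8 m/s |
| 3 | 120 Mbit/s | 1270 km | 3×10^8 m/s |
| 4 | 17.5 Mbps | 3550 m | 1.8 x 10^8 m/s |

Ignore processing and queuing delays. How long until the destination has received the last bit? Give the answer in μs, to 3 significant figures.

8400 μs

L = 306 × 8 = 2448 bits.
Transmission delays (L/R per hop): 17.4857, 15.3, 20.4, 139.886 μs; sum = 193.071 μs.
Propagation delays (d/s per hop): 2153.33, 1800, 4233.33, 19.7222 μs; sum = 8206.39 μs.
End-to-end = 8400 μs.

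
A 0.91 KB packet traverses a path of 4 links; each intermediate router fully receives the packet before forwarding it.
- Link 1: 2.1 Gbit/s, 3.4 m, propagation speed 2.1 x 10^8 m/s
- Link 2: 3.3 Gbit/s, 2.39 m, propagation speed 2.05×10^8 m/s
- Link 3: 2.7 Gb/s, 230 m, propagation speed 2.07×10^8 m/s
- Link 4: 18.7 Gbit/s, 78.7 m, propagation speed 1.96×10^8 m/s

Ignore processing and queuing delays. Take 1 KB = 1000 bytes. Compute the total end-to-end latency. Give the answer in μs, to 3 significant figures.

10.3 μs

L = 7280 bits.
Transmission delays (L/R per hop): 3.46667, 2.20606, 2.6963, 0.389305 μs; sum = 8.75833 μs.
Propagation delays (d/s per hop): 0.0161905, 0.0116585, 1.11111, 0.401531 μs; sum = 1.54049 μs.
End-to-end = 10.3 μs.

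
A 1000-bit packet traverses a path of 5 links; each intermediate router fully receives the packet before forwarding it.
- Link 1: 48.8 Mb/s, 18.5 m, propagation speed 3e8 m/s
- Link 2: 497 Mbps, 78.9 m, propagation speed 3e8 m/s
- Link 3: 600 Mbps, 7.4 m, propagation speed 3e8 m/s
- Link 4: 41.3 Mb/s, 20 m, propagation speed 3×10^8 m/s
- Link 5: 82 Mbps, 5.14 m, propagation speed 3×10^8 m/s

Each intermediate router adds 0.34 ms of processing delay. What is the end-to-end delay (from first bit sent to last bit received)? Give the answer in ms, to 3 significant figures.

Transmission delays (L/R per hop): 0.0204918, 0.00201207, 0.00166667, 0.0242131, 0.0121951 ms; sum = 0.0605787 ms.
Propagation delays (d/s per hop): 6.16667e-05, 0.000263, 2.46667e-05, 6.66667e-05, 1.71333e-05 ms; sum = 0.000433133 ms.
Processing at 4 router(s): 4 × 0.34 ms = 1.36 ms.
End-to-end = 1.42 ms.

1.42 ms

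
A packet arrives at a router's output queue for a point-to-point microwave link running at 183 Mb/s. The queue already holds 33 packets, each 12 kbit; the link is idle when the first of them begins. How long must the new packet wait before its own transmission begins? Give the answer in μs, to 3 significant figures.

Each queued packet: L/R = 12000/183000000 = 65.5738 μs.
33 queued → 2163.93 μs.
Queuing delay = 2160 μs.

2160 μs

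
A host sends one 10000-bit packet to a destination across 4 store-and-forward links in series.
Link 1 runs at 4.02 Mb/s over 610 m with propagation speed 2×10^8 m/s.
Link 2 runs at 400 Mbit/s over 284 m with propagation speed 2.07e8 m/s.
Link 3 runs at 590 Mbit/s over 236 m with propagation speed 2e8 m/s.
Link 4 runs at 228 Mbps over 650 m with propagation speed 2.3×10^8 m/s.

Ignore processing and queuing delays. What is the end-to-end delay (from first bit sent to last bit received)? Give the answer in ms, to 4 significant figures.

Transmission delays (L/R per hop): 2.48756, 0.025, 0.0169492, 0.0438596 ms; sum = 2.57337 ms.
Propagation delays (d/s per hop): 0.00305, 0.00137198, 0.00118, 0.00282609 ms; sum = 0.00842807 ms.
End-to-end = 2.582 ms.

2.582 ms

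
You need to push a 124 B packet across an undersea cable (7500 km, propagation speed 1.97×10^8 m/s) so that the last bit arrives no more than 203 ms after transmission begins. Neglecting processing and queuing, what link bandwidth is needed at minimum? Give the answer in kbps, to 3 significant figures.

L = 992 bits.
Propagation delay = 7500000 / 197000000 = 38.0711 ms.
Transmission budget = 203 − 38.0711 = 164.929 ms.
R ≥ L / t_tx = 992 bits / 0.164929 s = 6.01 kbps.

6.01 kbps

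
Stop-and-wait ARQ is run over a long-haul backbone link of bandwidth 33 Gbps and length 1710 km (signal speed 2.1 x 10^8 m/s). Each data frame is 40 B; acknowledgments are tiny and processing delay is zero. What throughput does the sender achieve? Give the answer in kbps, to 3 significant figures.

t_tx = L/R = 320/33000000000 = 9.69697e-09 s.
t_prop = 1710000/210000000 = 0.00814286 s; RTT = 0.0162857 s.
Cycle = t_tx + RTT = 0.0162857 s.
Throughput = L / cycle = 320 / 0.0162857 = 19.6 kbps.

19.6 kbps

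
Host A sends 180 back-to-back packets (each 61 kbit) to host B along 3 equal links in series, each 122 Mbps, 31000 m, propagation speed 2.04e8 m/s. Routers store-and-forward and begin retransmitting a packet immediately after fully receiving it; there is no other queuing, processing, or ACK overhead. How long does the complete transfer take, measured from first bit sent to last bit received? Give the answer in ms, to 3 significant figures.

Per-hop transmission t_tx = L/R = 61000/122000000 = 0.5 ms.
Per-hop propagation t_prop = 31000/204000000 = 0.151961 ms.
Pipeline fill: first packet needs 3·t_tx to clear all hops; remaining 179 packets each add one t_tx.
Total = (3+180-1)·t_tx + 3·t_prop = 182·0.5 + 3·0.151961 = 91.5 ms.

91.5 ms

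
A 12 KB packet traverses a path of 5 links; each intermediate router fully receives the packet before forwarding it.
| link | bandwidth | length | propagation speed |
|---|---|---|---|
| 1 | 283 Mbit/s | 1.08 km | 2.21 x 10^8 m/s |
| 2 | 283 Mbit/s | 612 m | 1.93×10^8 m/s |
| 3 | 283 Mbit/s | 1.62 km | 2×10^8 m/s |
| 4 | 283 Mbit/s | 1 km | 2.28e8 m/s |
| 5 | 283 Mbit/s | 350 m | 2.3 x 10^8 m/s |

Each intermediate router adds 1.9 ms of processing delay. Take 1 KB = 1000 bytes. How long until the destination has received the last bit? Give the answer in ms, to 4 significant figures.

9.318 ms

L = 96000 bits.
Transmission delay per hop = L/R = 96000/283000000 = 0.339223 ms; 5 hops → 1.69611 ms.
Propagation delays (d/s per hop): 0.00488688, 0.00317098, 0.0081, 0.00438596, 0.00152174 ms; sum = 0.0220656 ms.
Processing at 4 router(s): 4 × 1.9 ms = 7.6 ms.
End-to-end = 9.318 ms.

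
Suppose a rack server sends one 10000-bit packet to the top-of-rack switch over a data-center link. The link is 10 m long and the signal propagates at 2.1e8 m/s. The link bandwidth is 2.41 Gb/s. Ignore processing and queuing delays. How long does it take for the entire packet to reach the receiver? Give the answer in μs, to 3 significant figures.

4.20 μs

Transmission delay = L/R = 10000 / 2410000000 = 4.14938 μs.
Propagation delay = d/s = 10 m / 210000000 m/s = 0.047619 μs.
Total = 4.20 μs.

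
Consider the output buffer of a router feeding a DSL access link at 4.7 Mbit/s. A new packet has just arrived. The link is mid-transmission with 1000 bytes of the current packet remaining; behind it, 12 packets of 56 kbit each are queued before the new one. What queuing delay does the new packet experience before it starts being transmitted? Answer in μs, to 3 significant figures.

Each queued packet: L/R = 56000/4700000 = 11914.9 μs.
12 queued → 142979 μs.
Plus remaining 8000 bits of current packet: 1702.13 μs.
Queuing delay = 145000 μs.

145000 μs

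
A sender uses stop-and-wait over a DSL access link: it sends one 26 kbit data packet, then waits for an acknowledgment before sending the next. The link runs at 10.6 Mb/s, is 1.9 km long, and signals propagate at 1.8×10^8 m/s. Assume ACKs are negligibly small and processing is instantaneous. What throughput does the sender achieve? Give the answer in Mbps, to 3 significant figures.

t_tx = L/R = 26000/10600000 = 0.00245283 s.
t_prop = 1900/180000000 = 1.05556e-05 s; RTT = 2.11111e-05 s.
Cycle = t_tx + RTT = 0.00247394 s.
Throughput = L / cycle = 26000 / 0.00247394 = 10.5 Mbps.

10.5 Mbps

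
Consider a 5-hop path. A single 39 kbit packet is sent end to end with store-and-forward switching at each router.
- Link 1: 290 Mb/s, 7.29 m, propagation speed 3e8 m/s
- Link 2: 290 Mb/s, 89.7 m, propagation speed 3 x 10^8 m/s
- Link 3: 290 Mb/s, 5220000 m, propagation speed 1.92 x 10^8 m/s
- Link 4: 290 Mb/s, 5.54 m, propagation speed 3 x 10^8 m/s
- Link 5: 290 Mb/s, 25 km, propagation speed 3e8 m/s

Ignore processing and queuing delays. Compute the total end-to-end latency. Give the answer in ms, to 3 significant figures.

27.9 ms

L = 39000 bits.
Transmission delay per hop = L/R = 39000/290000000 = 0.134483 ms; 5 hops → 0.672414 ms.
Propagation delays (d/s per hop): 2.43e-05, 0.000299, 27.1875, 1.84667e-05, 0.0833333 ms; sum = 27.2712 ms.
End-to-end = 27.9 ms.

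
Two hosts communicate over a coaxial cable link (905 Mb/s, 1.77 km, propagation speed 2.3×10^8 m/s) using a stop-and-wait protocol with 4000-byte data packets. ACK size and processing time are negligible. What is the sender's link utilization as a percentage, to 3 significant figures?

t_tx = L/R = 32000/905000000 = 3.53591e-05 s.
t_prop = 1770/2.3e+08 = 7.69565e-06 s; RTT = 1.53913e-05 s.
Cycle = t_tx + RTT = 5.07504e-05 s.
Utilization = t_tx / cycle = 3.53591e-05/5.07504e-05 = 69.7 %.

69.7 %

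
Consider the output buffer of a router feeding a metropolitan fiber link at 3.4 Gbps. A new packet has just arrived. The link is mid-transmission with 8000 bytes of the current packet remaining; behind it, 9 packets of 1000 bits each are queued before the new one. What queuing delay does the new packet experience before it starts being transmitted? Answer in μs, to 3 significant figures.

21.5 μs

Each queued packet: L/R = 1000/3400000000 = 0.294118 μs.
9 queued → 2.64706 μs.
Plus remaining 64000 bits of current packet: 18.8235 μs.
Queuing delay = 21.5 μs.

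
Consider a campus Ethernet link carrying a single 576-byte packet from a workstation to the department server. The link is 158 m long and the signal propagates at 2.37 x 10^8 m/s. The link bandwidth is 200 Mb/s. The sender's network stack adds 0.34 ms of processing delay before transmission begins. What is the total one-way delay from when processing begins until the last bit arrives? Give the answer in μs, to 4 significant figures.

363.7 μs

L = 576 × 8 = 4608 bits.
Transmission delay = L/R = 4608 / 200000000 = 23.04 μs.
Propagation delay = d/s = 158 m / 237000000 m/s = 0.666667 μs.
Plus processing delay 0.34 ms = 340 μs.
Total = 363.7 μs.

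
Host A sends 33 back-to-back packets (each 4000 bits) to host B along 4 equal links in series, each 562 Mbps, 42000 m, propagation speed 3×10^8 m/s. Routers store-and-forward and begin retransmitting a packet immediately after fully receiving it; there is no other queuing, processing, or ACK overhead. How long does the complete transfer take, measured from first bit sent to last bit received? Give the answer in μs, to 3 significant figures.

Per-hop transmission t_tx = L/R = 4000/562000000 = 7.11744 μs.
Per-hop propagation t_prop = 42000/300000000 = 140 μs.
Pipeline fill: first packet needs 4·t_tx to clear all hops; remaining 32 packets each add one t_tx.
Total = (4+33-1)·t_tx + 4·t_prop = 36·7.11744 + 4·140 = 816 μs.

816 μs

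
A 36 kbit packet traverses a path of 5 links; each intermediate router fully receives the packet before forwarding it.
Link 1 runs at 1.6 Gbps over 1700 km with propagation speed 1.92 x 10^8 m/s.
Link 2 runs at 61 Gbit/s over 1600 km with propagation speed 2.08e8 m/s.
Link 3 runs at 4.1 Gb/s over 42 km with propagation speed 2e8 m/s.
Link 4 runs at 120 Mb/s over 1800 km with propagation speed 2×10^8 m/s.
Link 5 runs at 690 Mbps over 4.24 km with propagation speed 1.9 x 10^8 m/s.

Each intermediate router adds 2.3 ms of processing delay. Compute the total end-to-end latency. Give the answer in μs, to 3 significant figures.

35400 μs

L = 36000 bits.
Transmission delays (L/R per hop): 22.5, 0.590164, 8.78049, 300, 52.1739 μs; sum = 384.045 μs.
Propagation delays (d/s per hop): 8854.17, 7692.31, 210, 9000, 22.3158 μs; sum = 25778.8 μs.
Processing at 4 router(s): 4 × 2.3 ms = 9200 μs.
End-to-end = 35400 μs.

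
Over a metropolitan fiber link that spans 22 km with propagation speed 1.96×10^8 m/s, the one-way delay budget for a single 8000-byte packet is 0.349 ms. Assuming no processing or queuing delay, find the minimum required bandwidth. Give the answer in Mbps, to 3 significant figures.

270 Mbps

L = 64000 bits.
Propagation delay = 22000 / 196000000 = 0.112245 ms.
Transmission budget = 0.349 − 0.112245 = 0.236755 ms.
R ≥ L / t_tx = 64000 bits / 0.000236755 s = 270 Mbps.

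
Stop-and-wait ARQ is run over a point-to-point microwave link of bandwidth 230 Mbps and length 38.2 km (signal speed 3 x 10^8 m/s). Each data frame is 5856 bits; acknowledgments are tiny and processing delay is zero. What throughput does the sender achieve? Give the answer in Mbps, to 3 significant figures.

20.9 Mbps

t_tx = L/R = 5856/230000000 = 2.54609e-05 s.
t_prop = 38200/300000000 = 0.000127333 s; RTT = 0.000254667 s.
Cycle = t_tx + RTT = 0.000280128 s.
Throughput = L / cycle = 5856 / 0.000280128 = 20.9 Mbps.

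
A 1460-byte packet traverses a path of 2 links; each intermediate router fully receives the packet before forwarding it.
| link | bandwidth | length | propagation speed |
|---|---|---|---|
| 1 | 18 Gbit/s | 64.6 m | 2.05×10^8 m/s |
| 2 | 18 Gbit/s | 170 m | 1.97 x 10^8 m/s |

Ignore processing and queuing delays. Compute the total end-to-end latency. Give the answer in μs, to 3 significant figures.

L = 1460 × 8 = 11680 bits.
Transmission delay per hop = L/R = 11680/18000000000 = 0.648889 μs; 2 hops → 1.29778 μs.
Propagation delays (d/s per hop): 0.315122, 0.862944 μs; sum = 1.17807 μs.
End-to-end = 2.48 μs.

2.48 μs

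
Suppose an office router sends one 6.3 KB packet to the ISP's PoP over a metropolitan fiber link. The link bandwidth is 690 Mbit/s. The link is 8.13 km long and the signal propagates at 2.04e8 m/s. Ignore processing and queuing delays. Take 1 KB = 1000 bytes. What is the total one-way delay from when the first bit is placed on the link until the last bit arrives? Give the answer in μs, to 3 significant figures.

113 μs

L = 50400 bits.
Transmission delay = L/R = 50400 / 690000000 = 73.0435 μs.
Propagation delay = d/s = 8130 m / 204000000 m/s = 39.8529 μs.
Total = 113 μs.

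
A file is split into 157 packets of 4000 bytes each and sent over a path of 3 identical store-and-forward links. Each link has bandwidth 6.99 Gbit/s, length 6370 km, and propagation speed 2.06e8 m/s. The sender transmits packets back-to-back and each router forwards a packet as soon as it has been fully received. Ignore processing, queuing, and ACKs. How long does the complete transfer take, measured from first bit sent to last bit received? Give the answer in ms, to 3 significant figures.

Per-hop transmission t_tx = L/R = 32000/6990000000 = 0.00457797 ms.
Per-hop propagation t_prop = 6370000/206000000 = 30.9223 ms.
Pipeline fill: first packet needs 3·t_tx to clear all hops; remaining 156 packets each add one t_tx.
Total = (3+157-1)·t_tx + 3·t_prop = 159·0.00457797 + 3·30.9223 = 93.5 ms.

93.5 ms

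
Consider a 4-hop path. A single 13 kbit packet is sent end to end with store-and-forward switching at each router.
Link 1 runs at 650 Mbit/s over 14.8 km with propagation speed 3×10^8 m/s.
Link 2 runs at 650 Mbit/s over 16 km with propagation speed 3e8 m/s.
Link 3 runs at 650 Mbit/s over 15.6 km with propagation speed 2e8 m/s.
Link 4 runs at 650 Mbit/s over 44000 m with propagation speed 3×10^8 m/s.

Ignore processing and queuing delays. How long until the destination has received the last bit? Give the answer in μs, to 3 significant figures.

L = 13000 bits.
Transmission delay per hop = L/R = 13000/650000000 = 20 μs; 4 hops → 80 μs.
Propagation delays (d/s per hop): 49.3333, 53.3333, 78, 146.667 μs; sum = 327.333 μs.
End-to-end = 407 μs.

407 μs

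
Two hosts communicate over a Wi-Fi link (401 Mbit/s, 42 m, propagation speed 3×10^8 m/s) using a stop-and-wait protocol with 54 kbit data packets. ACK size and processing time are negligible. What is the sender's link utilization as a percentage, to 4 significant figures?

99.79 %

t_tx = L/R = 54000/401000000 = 0.000134663 s.
t_prop = 42/300000000 = 1.4e-07 s; RTT = 2.8e-07 s.
Cycle = t_tx + RTT = 0.000134943 s.
Utilization = t_tx / cycle = 0.000134663/0.000134943 = 99.79 %.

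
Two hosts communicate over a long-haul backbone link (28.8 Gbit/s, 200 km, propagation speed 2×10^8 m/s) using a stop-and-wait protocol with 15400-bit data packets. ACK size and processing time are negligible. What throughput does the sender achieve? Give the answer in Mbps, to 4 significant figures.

t_tx = L/R = 15400/28800000000 = 5.34722e-07 s.
t_prop = 200000/200000000 = 0.001 s; RTT = 0.002 s.
Cycle = t_tx + RTT = 0.00200053 s.
Throughput = L / cycle = 15400 / 0.00200053 = 7.698 Mbps.

7.698 Mbps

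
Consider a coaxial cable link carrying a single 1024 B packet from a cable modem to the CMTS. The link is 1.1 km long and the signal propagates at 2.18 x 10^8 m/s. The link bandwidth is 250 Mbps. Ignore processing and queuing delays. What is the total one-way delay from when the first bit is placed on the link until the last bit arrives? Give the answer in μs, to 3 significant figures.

37.8 μs

L = 1024 × 8 = 8192 bits.
Transmission delay = L/R = 8192 / 250000000 = 32.768 μs.
Propagation delay = d/s = 1100 m / 2.18e+08 m/s = 5.04587 μs.
Total = 37.8 μs.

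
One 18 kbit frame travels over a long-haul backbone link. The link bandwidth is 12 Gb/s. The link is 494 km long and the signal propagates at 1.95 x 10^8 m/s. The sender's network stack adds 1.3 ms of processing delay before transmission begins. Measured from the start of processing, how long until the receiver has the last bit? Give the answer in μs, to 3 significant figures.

3830 μs

L = 18000 bits.
Transmission delay = L/R = 18000 / 12000000000 = 1.5 μs.
Propagation delay = d/s = 494000 m / 195000000 m/s = 2533.33 μs.
Plus processing delay 1.3 ms = 1300 μs.
Total = 3830 μs.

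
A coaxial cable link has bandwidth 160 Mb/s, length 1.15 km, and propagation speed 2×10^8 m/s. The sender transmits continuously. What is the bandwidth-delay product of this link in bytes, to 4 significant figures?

115.0 bytes

Propagation delay = 1150 / 200000000 = 5.75e-06 s.
BDP = R × t_prop = 160000000 × 5.75e-06 = 920 bits.
In bytes: 920/8 = 115.0 bytes.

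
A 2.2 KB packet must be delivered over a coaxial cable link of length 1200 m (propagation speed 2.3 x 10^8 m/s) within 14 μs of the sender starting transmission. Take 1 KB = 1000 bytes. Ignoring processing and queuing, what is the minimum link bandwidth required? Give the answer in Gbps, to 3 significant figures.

L = 17600 bits.
Propagation delay = 1200 / 2.3e+08 = 5.21739 μs.
Transmission budget = 14 − 5.21739 = 8.78261 μs.
R ≥ L / t_tx = 17600 bits / 8.78261e-06 s = 2.00 Gbps.

2.00 Gbps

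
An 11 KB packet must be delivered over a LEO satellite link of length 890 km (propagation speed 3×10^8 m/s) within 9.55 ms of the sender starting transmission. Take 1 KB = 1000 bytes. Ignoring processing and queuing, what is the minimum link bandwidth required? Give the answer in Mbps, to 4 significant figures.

13.37 Mbps

L = 88000 bits.
Propagation delay = 890000 / 300000000 = 2.96667 ms.
Transmission budget = 9.55 − 2.96667 = 6.58333 ms.
R ≥ L / t_tx = 88000 bits / 0.00658333 s = 13.37 Mbps.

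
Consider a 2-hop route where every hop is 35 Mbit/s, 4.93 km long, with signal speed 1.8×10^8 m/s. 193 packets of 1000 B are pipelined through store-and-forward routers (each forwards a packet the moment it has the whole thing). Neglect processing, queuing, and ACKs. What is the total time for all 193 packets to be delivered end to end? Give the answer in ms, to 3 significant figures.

Per-hop transmission t_tx = L/R = 8000/35000000 = 0.228571 ms.
Per-hop propagation t_prop = 4930/180000000 = 0.0273889 ms.
Pipeline fill: first packet needs 2·t_tx to clear all hops; remaining 192 packets each add one t_tx.
Total = (2+193-1)·t_tx + 2·t_prop = 194·0.228571 + 2·0.0273889 = 44.4 ms.

44.4 ms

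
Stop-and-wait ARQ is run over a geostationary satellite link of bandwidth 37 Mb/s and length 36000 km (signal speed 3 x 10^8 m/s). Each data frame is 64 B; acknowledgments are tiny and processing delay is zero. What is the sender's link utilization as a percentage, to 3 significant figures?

0.00577 %

t_tx = L/R = 512/37000000 = 1.38378e-05 s.
t_prop = 36000000/300000000 = 0.12 s; RTT = 0.24 s.
Cycle = t_tx + RTT = 0.240014 s.
Utilization = t_tx / cycle = 1.38378e-05/0.240014 = 0.00577 %.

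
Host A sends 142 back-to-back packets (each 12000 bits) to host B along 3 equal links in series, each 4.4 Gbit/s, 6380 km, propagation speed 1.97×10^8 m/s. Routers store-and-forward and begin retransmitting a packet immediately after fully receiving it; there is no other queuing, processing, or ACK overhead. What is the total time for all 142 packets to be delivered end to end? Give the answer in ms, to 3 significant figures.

97.6 ms

Per-hop transmission t_tx = L/R = 12000/4400000000 = 0.00272727 ms.
Per-hop propagation t_prop = 6380000/197000000 = 32.3858 ms.
Pipeline fill: first packet needs 3·t_tx to clear all hops; remaining 141 packets each add one t_tx.
Total = (3+142-1)·t_tx + 3·t_prop = 144·0.00272727 + 3·32.3858 = 97.6 ms.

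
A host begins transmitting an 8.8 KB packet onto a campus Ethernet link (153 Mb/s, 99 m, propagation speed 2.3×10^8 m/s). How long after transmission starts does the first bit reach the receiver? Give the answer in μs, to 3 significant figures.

First bit experiences only propagation delay: d/s = 99/2.3e+08 = 0.430 μs.

0.430 μs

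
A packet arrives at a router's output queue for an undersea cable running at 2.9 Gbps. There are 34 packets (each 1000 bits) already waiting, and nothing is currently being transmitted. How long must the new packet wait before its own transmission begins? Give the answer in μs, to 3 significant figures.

Each queued packet: L/R = 1000/2900000000 = 0.344828 μs.
34 queued → 11.7241 μs.
Queuing delay = 11.7 μs.

11.7 μs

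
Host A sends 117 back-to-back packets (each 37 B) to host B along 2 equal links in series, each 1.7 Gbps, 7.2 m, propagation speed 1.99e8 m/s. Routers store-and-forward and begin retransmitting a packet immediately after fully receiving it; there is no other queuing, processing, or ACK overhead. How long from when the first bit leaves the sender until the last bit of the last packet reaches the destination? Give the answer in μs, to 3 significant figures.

20.6 μs

Per-hop transmission t_tx = L/R = 296/1700000000 = 0.174118 μs.
Per-hop propagation t_prop = 7.2/199000000 = 0.0361809 μs.
Pipeline fill: first packet needs 2·t_tx to clear all hops; remaining 116 packets each add one t_tx.
Total = (2+117-1)·t_tx + 2·t_prop = 118·0.174118 + 2·0.0361809 = 20.6 μs.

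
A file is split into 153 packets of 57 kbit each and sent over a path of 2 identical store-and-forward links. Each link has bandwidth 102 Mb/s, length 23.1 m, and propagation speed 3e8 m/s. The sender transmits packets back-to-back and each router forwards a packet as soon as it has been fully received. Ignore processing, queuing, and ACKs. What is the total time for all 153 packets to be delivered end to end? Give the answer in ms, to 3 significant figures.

Per-hop transmission t_tx = L/R = 57000/102000000 = 0.558824 ms.
Per-hop propagation t_prop = 23.1/300000000 = 7.7e-05 ms.
Pipeline fill: first packet needs 2·t_tx to clear all hops; remaining 152 packets each add one t_tx.
Total = (2+153-1)·t_tx + 2·t_prop = 154·0.558824 + 2·7.7e-05 = 86.1 ms.

86.1 ms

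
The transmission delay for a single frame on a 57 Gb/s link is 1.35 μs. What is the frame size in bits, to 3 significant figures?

77000 bits

L = R × t_tx = 57000000000 b/s × 1.35e-06 s = 76950 bits.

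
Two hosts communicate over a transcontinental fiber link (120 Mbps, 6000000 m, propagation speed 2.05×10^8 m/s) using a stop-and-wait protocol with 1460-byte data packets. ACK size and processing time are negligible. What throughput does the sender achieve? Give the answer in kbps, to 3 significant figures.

t_tx = L/R = 11680/120000000 = 9.73333e-05 s.
t_prop = 6000000/2.05e+08 = 0.0292683 s; RTT = 0.0585366 s.
Cycle = t_tx + RTT = 0.0586339 s.
Throughput = L / cycle = 11680 / 0.0586339 = 199 kbps.

199 kbps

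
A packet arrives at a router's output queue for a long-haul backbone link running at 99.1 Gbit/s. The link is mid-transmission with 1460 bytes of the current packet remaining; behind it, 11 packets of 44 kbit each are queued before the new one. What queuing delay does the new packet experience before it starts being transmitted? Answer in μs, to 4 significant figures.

5.002 μs

Each queued packet: L/R = 44000/99100000000 = 0.443996 μs.
11 queued → 4.88396 μs.
Plus remaining 11680 bits of current packet: 0.117861 μs.
Queuing delay = 5.002 μs.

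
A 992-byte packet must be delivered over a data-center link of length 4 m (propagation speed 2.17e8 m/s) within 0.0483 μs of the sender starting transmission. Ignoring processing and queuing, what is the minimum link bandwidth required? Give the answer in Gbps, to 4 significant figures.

L = 7936 bits.
Propagation delay = 4 / 217000000 = 0.0184332 μs.
Transmission budget = 0.0483 − 0.0184332 = 0.0298668 μs.
R ≥ L / t_tx = 7936 bits / 2.98668e-08 s = 265.7 Gbps.

265.7 Gbps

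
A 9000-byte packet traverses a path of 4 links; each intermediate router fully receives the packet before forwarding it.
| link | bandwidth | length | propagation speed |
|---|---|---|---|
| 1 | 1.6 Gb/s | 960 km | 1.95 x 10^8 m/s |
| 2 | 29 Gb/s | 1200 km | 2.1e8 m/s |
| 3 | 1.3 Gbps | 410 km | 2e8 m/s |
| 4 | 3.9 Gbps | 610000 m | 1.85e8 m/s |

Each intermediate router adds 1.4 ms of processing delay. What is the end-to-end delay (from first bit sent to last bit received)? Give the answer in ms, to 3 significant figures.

20.3 ms

L = 9000 × 8 = 72000 bits.
Transmission delays (L/R per hop): 0.045, 0.00248276, 0.0553846, 0.0184615 ms; sum = 0.121329 ms.
Propagation delays (d/s per hop): 4.92308, 5.71429, 2.05, 3.2973 ms; sum = 15.9847 ms.
Processing at 3 router(s): 3 × 1.4 ms = 4.2 ms.
End-to-end = 20.3 ms.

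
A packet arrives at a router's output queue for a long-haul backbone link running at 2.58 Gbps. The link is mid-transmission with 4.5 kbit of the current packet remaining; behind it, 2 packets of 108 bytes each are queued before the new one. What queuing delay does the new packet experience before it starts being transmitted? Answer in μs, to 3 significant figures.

2.41 μs

Each queued packet: L/R = 864/2580000000 = 0.334884 μs.
2 queued → 0.669767 μs.
Plus remaining 4500 bits of current packet: 1.74419 μs.
Queuing delay = 2.41 μs.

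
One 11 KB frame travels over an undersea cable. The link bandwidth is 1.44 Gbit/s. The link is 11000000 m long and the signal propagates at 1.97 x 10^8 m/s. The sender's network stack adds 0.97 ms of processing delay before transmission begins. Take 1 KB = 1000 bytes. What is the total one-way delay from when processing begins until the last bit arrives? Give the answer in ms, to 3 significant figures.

L = 88000 bits.
Transmission delay = L/R = 88000 / 1440000000 = 0.0611111 ms.
Propagation delay = d/s = 11000000 m / 197000000 m/s = 55.8376 ms.
Plus processing delay 0.97 ms = 0.97 ms.
Total = 56.9 ms.

56.9 ms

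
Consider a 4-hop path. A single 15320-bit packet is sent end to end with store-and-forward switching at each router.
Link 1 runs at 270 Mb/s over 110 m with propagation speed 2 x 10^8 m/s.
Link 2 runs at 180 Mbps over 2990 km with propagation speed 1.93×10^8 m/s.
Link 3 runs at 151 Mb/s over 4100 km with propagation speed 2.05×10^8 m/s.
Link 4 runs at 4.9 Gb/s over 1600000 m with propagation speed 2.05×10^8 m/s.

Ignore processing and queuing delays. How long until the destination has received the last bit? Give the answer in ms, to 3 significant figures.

43.5 ms

Transmission delays (L/R per hop): 0.0567407, 0.0851111, 0.101457, 0.00312653 ms; sum = 0.246435 ms.
Propagation delays (d/s per hop): 0.00055, 15.4922, 20, 7.80488 ms; sum = 43.2977 ms.
End-to-end = 43.5 ms.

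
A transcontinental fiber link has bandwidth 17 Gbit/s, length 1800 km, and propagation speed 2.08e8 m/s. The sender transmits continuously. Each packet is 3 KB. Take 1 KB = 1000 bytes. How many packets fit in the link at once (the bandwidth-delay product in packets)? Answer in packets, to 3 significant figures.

Propagation delay = 1800000 / 208000000 = 0.00865385 s.
BDP = R × t_prop = 17000000000 × 0.00865385 = 147115000 bits.
In packets of 24000 bits: 6130 packets.

6130 packets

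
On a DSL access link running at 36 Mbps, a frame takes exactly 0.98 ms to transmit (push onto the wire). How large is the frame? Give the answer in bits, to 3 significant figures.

L = R × t_tx = 36000000 b/s × 0.00098 s = 35280 bits.

35300 bits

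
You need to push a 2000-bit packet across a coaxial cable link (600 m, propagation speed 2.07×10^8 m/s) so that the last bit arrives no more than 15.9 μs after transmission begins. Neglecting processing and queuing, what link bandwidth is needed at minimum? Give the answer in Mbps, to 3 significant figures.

Propagation delay = 600 / 2.07e+08 = 2.89855 μs.
Transmission budget = 15.9 − 2.89855 = 13.0014 μs.
R ≥ L / t_tx = 2000 bits / 1.30014e-05 s = 154 Mbps.

154 Mbps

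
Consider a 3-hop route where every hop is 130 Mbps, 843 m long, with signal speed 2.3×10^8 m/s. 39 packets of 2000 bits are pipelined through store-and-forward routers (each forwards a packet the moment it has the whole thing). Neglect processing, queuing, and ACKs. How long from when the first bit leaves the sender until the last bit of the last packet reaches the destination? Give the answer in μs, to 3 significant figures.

Per-hop transmission t_tx = L/R = 2000/130000000 = 15.3846 μs.
Per-hop propagation t_prop = 843/2.3e+08 = 3.66522 μs.
Pipeline fill: first packet needs 3·t_tx to clear all hops; remaining 38 packets each add one t_tx.
Total = (3+39-1)·t_tx + 3·t_prop = 41·15.3846 + 3·3.66522 = 642 μs.

642 μs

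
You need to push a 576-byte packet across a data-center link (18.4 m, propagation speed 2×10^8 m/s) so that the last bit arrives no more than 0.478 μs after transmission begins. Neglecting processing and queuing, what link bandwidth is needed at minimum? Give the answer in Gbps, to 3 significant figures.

L = 4608 bits.
Propagation delay = 18.4 / 200000000 = 0.092 μs.
Transmission budget = 0.478 − 0.092 = 0.386 μs.
R ≥ L / t_tx = 4608 bits / 3.86e-07 s = 11.9 Gbps.

11.9 Gbps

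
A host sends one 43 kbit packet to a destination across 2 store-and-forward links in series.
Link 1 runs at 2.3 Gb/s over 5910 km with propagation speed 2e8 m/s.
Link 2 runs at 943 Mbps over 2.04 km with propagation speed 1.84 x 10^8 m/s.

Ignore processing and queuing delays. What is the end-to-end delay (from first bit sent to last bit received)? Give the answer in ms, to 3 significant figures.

L = 43000 bits.
Transmission delays (L/R per hop): 0.0186957, 0.0455992 ms; sum = 0.0642948 ms.
Propagation delays (d/s per hop): 29.55, 0.011087 ms; sum = 29.5611 ms.
End-to-end = 29.6 ms.

29.6 ms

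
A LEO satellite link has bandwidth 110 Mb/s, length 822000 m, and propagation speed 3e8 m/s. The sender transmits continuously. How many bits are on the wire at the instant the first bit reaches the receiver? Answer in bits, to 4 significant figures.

Propagation delay = 822000 / 300000000 = 0.00274 s.
BDP = R × t_prop = 110000000 × 0.00274 = 301400 bits.

301400 bits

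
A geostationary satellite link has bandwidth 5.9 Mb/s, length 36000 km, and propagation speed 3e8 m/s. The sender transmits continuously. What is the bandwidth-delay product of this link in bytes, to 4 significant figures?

Propagation delay = 36000000 / 300000000 = 0.12 s.
BDP = R × t_prop = 5900000 × 0.12 = 708000 bits.
In bytes: 708000/8 = 88500 bytes.

88500 bytes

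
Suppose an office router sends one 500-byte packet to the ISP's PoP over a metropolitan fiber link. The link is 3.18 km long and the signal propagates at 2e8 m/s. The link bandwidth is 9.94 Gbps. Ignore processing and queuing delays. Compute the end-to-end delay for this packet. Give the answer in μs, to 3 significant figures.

L = 500 × 8 = 4000 bits.
Transmission delay = L/R = 4000 / 9940000000 = 0.402414 μs.
Propagation delay = d/s = 3180 m / 200000000 m/s = 15.9 μs.
Total = 16.3 μs.

16.3 μs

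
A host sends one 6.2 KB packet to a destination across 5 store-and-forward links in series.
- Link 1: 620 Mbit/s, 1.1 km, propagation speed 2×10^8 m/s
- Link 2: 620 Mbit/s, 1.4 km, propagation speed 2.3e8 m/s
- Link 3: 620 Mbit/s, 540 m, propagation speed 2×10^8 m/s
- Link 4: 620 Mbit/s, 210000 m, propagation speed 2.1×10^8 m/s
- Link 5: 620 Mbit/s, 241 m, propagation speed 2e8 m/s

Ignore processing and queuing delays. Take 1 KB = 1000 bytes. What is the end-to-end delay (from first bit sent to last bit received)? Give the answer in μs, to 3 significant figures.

L = 49600 bits.
Transmission delay per hop = L/R = 49600/620000000 = 80 μs; 5 hops → 400 μs.
Propagation delays (d/s per hop): 5.5, 6.08696, 2.7, 1000, 1.205 μs; sum = 1015.49 μs.
End-to-end = 1420 μs.

1420 μs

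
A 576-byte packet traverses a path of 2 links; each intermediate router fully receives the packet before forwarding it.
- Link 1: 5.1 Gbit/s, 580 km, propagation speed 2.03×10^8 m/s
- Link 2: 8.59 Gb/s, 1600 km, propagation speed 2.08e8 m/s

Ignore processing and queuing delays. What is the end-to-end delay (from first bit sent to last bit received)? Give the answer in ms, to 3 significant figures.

10.6 ms

L = 576 × 8 = 4608 bits.
Transmission delays (L/R per hop): 0.000903529, 0.000536438 ms; sum = 0.00143997 ms.
Propagation delays (d/s per hop): 2.85714, 7.69231 ms; sum = 10.5495 ms.
End-to-end = 10.6 ms.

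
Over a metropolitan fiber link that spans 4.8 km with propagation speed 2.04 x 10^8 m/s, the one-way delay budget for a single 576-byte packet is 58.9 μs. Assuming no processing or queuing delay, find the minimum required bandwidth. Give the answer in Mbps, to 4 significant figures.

130.3 Mbps

L = 4608 bits.
Propagation delay = 4800 / 204000000 = 23.5294 μs.
Transmission budget = 58.9 − 23.5294 = 35.3706 μs.
R ≥ L / t_tx = 4608 bits / 3.53706e-05 s = 130.3 Mbps.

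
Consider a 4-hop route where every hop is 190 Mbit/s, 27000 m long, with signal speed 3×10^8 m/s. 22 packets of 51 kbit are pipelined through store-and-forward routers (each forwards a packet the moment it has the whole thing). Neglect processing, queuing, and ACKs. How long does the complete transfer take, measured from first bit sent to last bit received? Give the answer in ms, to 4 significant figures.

7.071 ms

Per-hop transmission t_tx = L/R = 51000/190000000 = 0.268421 ms.
Per-hop propagation t_prop = 27000/300000000 = 0.09 ms.
Pipeline fill: first packet needs 4·t_tx to clear all hops; remaining 21 packets each add one t_tx.
Total = (4+22-1)·t_tx + 4·t_prop = 25·0.268421 + 4·0.09 = 7.071 ms.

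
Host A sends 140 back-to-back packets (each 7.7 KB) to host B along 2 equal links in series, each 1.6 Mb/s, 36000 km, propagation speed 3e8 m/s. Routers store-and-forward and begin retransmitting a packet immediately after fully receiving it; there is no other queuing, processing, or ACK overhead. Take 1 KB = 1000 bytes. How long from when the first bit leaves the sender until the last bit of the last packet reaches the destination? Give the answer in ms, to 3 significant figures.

5670 ms

Per-hop transmission t_tx = L/R = 61600/1600000 = 38.5 ms.
Per-hop propagation t_prop = 36000000/300000000 = 120 ms.
Pipeline fill: first packet needs 2·t_tx to clear all hops; remaining 139 packets each add one t_tx.
Total = (2+140-1)·t_tx + 2·t_prop = 141·38.5 + 2·120 = 5670 ms.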